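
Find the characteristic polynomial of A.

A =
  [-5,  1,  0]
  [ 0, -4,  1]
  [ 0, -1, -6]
x^3 + 15*x^2 + 75*x + 125

Expanding det(x·I − A) (e.g. by cofactor expansion or by noting that A is similar to its Jordan form J, which has the same characteristic polynomial as A) gives
  χ_A(x) = x^3 + 15*x^2 + 75*x + 125
which factors as (x + 5)^3. The eigenvalues (with algebraic multiplicities) are λ = -5 with multiplicity 3.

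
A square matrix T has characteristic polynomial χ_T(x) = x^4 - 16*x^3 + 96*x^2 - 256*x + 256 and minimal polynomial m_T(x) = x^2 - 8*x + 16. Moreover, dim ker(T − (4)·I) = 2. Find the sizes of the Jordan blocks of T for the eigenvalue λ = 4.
Block sizes for λ = 4: [2, 2]

Step 1 — from the characteristic polynomial, algebraic multiplicity of λ = 4 is 4. From dim ker(T − (4)·I) = 2, there are exactly 2 Jordan blocks for λ = 4.
Step 2 — from the minimal polynomial, the factor (x − 4)^2 tells us the largest block for λ = 4 has size 2.
Step 3 — with total size 4, 2 blocks, and largest block 2, the block sizes (in nonincreasing order) are [2, 2].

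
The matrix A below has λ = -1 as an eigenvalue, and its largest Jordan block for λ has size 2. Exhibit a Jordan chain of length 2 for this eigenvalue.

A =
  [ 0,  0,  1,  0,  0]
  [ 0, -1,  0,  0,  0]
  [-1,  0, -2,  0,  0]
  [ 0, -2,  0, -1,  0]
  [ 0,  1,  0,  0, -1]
A Jordan chain for λ = -1 of length 2:
v_1 = (1, 0, -1, 0, 0)ᵀ
v_2 = (1, 0, 0, 0, 0)ᵀ

Let N = A − (-1)·I. We want v_2 with N^2 v_2 = 0 but N^1 v_2 ≠ 0; then v_{j-1} := N · v_j for j = 2, …, 2.

Pick v_2 = (1, 0, 0, 0, 0)ᵀ.
Then v_1 = N · v_2 = (1, 0, -1, 0, 0)ᵀ.

Sanity check: (A − (-1)·I) v_1 = (0, 0, 0, 0, 0)ᵀ = 0. ✓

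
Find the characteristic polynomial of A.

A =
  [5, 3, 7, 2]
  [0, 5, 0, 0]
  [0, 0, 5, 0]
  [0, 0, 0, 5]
x^4 - 20*x^3 + 150*x^2 - 500*x + 625

Expanding det(x·I − A) (e.g. by cofactor expansion or by noting that A is similar to its Jordan form J, which has the same characteristic polynomial as A) gives
  χ_A(x) = x^4 - 20*x^3 + 150*x^2 - 500*x + 625
which factors as (x - 5)^4. The eigenvalues (with algebraic multiplicities) are λ = 5 with multiplicity 4.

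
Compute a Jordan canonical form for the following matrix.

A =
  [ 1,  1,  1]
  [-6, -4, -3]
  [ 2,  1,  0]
J_2(-1) ⊕ J_1(-1)

The characteristic polynomial is
  det(x·I − A) = x^3 + 3*x^2 + 3*x + 1 = (x + 1)^3

Eigenvalues and multiplicities (the geometric multiplicity of λ is n − rank(A − λI), which equals the number of Jordan blocks for λ):
  λ = -1: algebraic multiplicity = 3, geometric multiplicity = 2

Determining the block sizes for each eigenvalue:
  λ = -1: 2 blocks summing to 3 forces exactly one block of size 2 and the rest size 1 → block sizes [2, 1]

Assembling the blocks gives a Jordan form
J =
  [-1,  1,  0]
  [ 0, -1,  0]
  [ 0,  0, -1]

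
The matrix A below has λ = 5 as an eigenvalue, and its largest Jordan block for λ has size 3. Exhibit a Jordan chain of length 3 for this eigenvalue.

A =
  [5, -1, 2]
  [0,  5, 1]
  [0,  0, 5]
A Jordan chain for λ = 5 of length 3:
v_1 = (-1, 0, 0)ᵀ
v_2 = (2, 1, 0)ᵀ
v_3 = (0, 0, 1)ᵀ

Let N = A − (5)·I. We want v_3 with N^3 v_3 = 0 but N^2 v_3 ≠ 0; then v_{j-1} := N · v_j for j = 3, …, 2.

Pick v_3 = (0, 0, 1)ᵀ.
Then v_2 = N · v_3 = (2, 1, 0)ᵀ.
Then v_1 = N · v_2 = (-1, 0, 0)ᵀ.

Sanity check: (A − (5)·I) v_1 = (0, 0, 0)ᵀ = 0. ✓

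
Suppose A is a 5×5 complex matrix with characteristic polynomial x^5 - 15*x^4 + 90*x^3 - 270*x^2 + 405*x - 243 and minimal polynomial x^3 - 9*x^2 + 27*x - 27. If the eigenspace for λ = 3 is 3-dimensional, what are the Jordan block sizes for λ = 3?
Block sizes for λ = 3: [3, 1, 1]

Step 1 — from the characteristic polynomial, algebraic multiplicity of λ = 3 is 5. From dim ker(A − (3)·I) = 3, there are exactly 3 Jordan blocks for λ = 3.
Step 2 — from the minimal polynomial, the factor (x − 3)^3 tells us the largest block for λ = 3 has size 3.
Step 3 — with total size 5, 3 blocks, and largest block 3, the block sizes (in nonincreasing order) are [3, 1, 1].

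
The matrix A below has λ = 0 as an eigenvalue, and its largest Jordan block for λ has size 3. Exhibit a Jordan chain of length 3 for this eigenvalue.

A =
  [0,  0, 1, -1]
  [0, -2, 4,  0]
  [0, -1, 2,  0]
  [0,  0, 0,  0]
A Jordan chain for λ = 0 of length 3:
v_1 = (-1, 0, 0, 0)ᵀ
v_2 = (0, -2, -1, 0)ᵀ
v_3 = (0, 1, 0, 0)ᵀ

Let N = A − (0)·I. We want v_3 with N^3 v_3 = 0 but N^2 v_3 ≠ 0; then v_{j-1} := N · v_j for j = 3, …, 2.

Pick v_3 = (0, 1, 0, 0)ᵀ.
Then v_2 = N · v_3 = (0, -2, -1, 0)ᵀ.
Then v_1 = N · v_2 = (-1, 0, 0, 0)ᵀ.

Sanity check: (A − (0)·I) v_1 = (0, 0, 0, 0)ᵀ = 0. ✓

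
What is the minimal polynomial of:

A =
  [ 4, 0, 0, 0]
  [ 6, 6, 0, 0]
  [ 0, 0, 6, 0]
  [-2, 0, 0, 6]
x^2 - 10*x + 24

The characteristic polynomial is χ_A(x) = (x - 6)^3*(x - 4), so the eigenvalues are known. The minimal polynomial is
  m_A(x) = Π_λ (x − λ)^{k_λ}
where k_λ is the size of the *largest* Jordan block for λ (equivalently, the smallest k with (A − λI)^k v = 0 for every generalised eigenvector v of λ).

  λ = 4: largest Jordan block has size 1, contributing (x − 4)
  λ = 6: largest Jordan block has size 1, contributing (x − 6)

So m_A(x) = (x - 6)*(x - 4) = x^2 - 10*x + 24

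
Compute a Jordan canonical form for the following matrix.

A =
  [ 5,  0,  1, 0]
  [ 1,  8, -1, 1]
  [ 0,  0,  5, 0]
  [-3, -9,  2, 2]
J_2(5) ⊕ J_2(5)

The characteristic polynomial is
  det(x·I − A) = x^4 - 20*x^3 + 150*x^2 - 500*x + 625 = (x - 5)^4

Eigenvalues and multiplicities (the geometric multiplicity of λ is n − rank(A − λI), which equals the number of Jordan blocks for λ):
  λ = 5: algebraic multiplicity = 4, geometric multiplicity = 2

Determining the block sizes for each eigenvalue:
  λ = 5: with am = 4 and gm = 2, the partition is not yet determined (e.g. several partitions of 4 into 2 parts exist). Let N = A − (5)·I. Computing rank(N^1) = 2, rank(N^2) = 0; the number of blocks of size ≥ j is rank(N^{j−1}) − rank(N^j), giving [2, 2]. So we have 2 block(s) of size 2 → block sizes [2, 2]

Assembling the blocks gives a Jordan form
J =
  [5, 1, 0, 0]
  [0, 5, 0, 0]
  [0, 0, 5, 1]
  [0, 0, 0, 5]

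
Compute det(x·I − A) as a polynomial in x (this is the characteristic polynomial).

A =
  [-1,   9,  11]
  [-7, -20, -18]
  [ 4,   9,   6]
x^3 + 15*x^2 + 75*x + 125

Expanding det(x·I − A) (e.g. by cofactor expansion or by noting that A is similar to its Jordan form J, which has the same characteristic polynomial as A) gives
  χ_A(x) = x^3 + 15*x^2 + 75*x + 125
which factors as (x + 5)^3. The eigenvalues (with algebraic multiplicities) are λ = -5 with multiplicity 3.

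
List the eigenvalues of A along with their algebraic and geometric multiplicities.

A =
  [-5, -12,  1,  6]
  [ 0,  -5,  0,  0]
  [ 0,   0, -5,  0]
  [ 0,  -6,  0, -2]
λ = -5: alg = 3, geom = 2; λ = -2: alg = 1, geom = 1

Step 1 — factor the characteristic polynomial to read off the algebraic multiplicities:
  χ_A(x) = (x + 2)*(x + 5)^3

Step 2 — compute geometric multiplicities via the rank-nullity identity g(λ) = n − rank(A − λI):
  rank(A − (-5)·I) = 2, so dim ker(A − (-5)·I) = n − 2 = 2
  rank(A − (-2)·I) = 3, so dim ker(A − (-2)·I) = n − 3 = 1

Summary:
  λ = -5: algebraic multiplicity = 3, geometric multiplicity = 2
  λ = -2: algebraic multiplicity = 1, geometric multiplicity = 1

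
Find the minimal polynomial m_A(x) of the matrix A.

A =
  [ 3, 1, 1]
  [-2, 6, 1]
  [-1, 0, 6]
x^3 - 15*x^2 + 75*x - 125

The characteristic polynomial is χ_A(x) = (x - 5)^3, so the eigenvalues are known. The minimal polynomial is
  m_A(x) = Π_λ (x − λ)^{k_λ}
where k_λ is the size of the *largest* Jordan block for λ (equivalently, the smallest k with (A − λI)^k v = 0 for every generalised eigenvector v of λ).

  λ = 5: largest Jordan block has size 3, contributing (x − 5)^3

So m_A(x) = (x - 5)^3 = x^3 - 15*x^2 + 75*x - 125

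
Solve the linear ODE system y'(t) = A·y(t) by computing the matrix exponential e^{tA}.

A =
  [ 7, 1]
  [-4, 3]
e^{tA} =
  [2*t*exp(5*t) + exp(5*t), t*exp(5*t)]
  [-4*t*exp(5*t), -2*t*exp(5*t) + exp(5*t)]

Strategy: write A = P · J · P⁻¹ where J is a Jordan canonical form, so e^{tA} = P · e^{tJ} · P⁻¹, and e^{tJ} can be computed block-by-block.

A has Jordan form
J =
  [5, 1]
  [0, 5]
(up to reordering of blocks).

Per-block formulas:
  For a 2×2 Jordan block J_2(5): exp(t · J_2(5)) = e^(5t)·(I + t·N), where N is the 2×2 nilpotent shift.

After assembling e^{tJ} and conjugating by P, we get:

e^{tA} =
  [2*t*exp(5*t) + exp(5*t), t*exp(5*t)]
  [-4*t*exp(5*t), -2*t*exp(5*t) + exp(5*t)]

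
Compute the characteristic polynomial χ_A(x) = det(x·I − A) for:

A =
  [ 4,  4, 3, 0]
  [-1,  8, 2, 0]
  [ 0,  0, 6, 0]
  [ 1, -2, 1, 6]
x^4 - 24*x^3 + 216*x^2 - 864*x + 1296

Expanding det(x·I − A) (e.g. by cofactor expansion or by noting that A is similar to its Jordan form J, which has the same characteristic polynomial as A) gives
  χ_A(x) = x^4 - 24*x^3 + 216*x^2 - 864*x + 1296
which factors as (x - 6)^4. The eigenvalues (with algebraic multiplicities) are λ = 6 with multiplicity 4.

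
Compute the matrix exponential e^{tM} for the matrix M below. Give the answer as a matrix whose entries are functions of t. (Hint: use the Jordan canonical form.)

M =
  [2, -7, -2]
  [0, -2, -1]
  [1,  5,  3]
e^{tM} =
  [-t^2*exp(t)/2 + t*exp(t) + exp(t), 2*t^2*exp(t) - 7*t*exp(t), t^2*exp(t)/2 - 2*t*exp(t)]
  [-t^2*exp(t)/2, 2*t^2*exp(t) - 3*t*exp(t) + exp(t), t^2*exp(t)/2 - t*exp(t)]
  [3*t^2*exp(t)/2 + t*exp(t), -6*t^2*exp(t) + 5*t*exp(t), -3*t^2*exp(t)/2 + 2*t*exp(t) + exp(t)]

Strategy: write M = P · J · P⁻¹ where J is a Jordan canonical form, so e^{tM} = P · e^{tJ} · P⁻¹, and e^{tJ} can be computed block-by-block.

M has Jordan form
J =
  [1, 1, 0]
  [0, 1, 1]
  [0, 0, 1]
(up to reordering of blocks).

Per-block formulas:
  For a 3×3 Jordan block J_3(1): exp(t · J_3(1)) = e^(1t)·(I + t·N + (t^2/2)·N^2), where N is the 3×3 nilpotent shift.

After assembling e^{tJ} and conjugating by P, we get:

e^{tM} =
  [-t^2*exp(t)/2 + t*exp(t) + exp(t), 2*t^2*exp(t) - 7*t*exp(t), t^2*exp(t)/2 - 2*t*exp(t)]
  [-t^2*exp(t)/2, 2*t^2*exp(t) - 3*t*exp(t) + exp(t), t^2*exp(t)/2 - t*exp(t)]
  [3*t^2*exp(t)/2 + t*exp(t), -6*t^2*exp(t) + 5*t*exp(t), -3*t^2*exp(t)/2 + 2*t*exp(t) + exp(t)]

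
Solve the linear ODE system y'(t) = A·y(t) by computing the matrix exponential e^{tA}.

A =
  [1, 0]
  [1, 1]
e^{tA} =
  [exp(t), 0]
  [t*exp(t), exp(t)]

Strategy: write A = P · J · P⁻¹ where J is a Jordan canonical form, so e^{tA} = P · e^{tJ} · P⁻¹, and e^{tJ} can be computed block-by-block.

A has Jordan form
J =
  [1, 1]
  [0, 1]
(up to reordering of blocks).

Per-block formulas:
  For a 2×2 Jordan block J_2(1): exp(t · J_2(1)) = e^(1t)·(I + t·N), where N is the 2×2 nilpotent shift.

After assembling e^{tJ} and conjugating by P, we get:

e^{tA} =
  [exp(t), 0]
  [t*exp(t), exp(t)]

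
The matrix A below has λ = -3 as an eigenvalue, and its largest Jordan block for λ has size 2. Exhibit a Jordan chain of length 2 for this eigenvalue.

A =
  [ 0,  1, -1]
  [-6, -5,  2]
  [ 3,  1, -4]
A Jordan chain for λ = -3 of length 2:
v_1 = (3, -6, 3)ᵀ
v_2 = (1, 0, 0)ᵀ

Let N = A − (-3)·I. We want v_2 with N^2 v_2 = 0 but N^1 v_2 ≠ 0; then v_{j-1} := N · v_j for j = 2, …, 2.

Pick v_2 = (1, 0, 0)ᵀ.
Then v_1 = N · v_2 = (3, -6, 3)ᵀ.

Sanity check: (A − (-3)·I) v_1 = (0, 0, 0)ᵀ = 0. ✓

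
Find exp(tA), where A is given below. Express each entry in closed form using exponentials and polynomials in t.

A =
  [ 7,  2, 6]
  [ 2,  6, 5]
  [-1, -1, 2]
e^{tA} =
  [t^2*exp(5*t) + 2*t*exp(5*t) + exp(5*t), 2*t*exp(5*t), 2*t^2*exp(5*t) + 6*t*exp(5*t)]
  [t^2*exp(5*t)/2 + 2*t*exp(5*t), t*exp(5*t) + exp(5*t), t^2*exp(5*t) + 5*t*exp(5*t)]
  [-t^2*exp(5*t)/2 - t*exp(5*t), -t*exp(5*t), -t^2*exp(5*t) - 3*t*exp(5*t) + exp(5*t)]

Strategy: write A = P · J · P⁻¹ where J is a Jordan canonical form, so e^{tA} = P · e^{tJ} · P⁻¹, and e^{tJ} can be computed block-by-block.

A has Jordan form
J =
  [5, 1, 0]
  [0, 5, 1]
  [0, 0, 5]
(up to reordering of blocks).

Per-block formulas:
  For a 3×3 Jordan block J_3(5): exp(t · J_3(5)) = e^(5t)·(I + t·N + (t^2/2)·N^2), where N is the 3×3 nilpotent shift.

After assembling e^{tJ} and conjugating by P, we get:

e^{tA} =
  [t^2*exp(5*t) + 2*t*exp(5*t) + exp(5*t), 2*t*exp(5*t), 2*t^2*exp(5*t) + 6*t*exp(5*t)]
  [t^2*exp(5*t)/2 + 2*t*exp(5*t), t*exp(5*t) + exp(5*t), t^2*exp(5*t) + 5*t*exp(5*t)]
  [-t^2*exp(5*t)/2 - t*exp(5*t), -t*exp(5*t), -t^2*exp(5*t) - 3*t*exp(5*t) + exp(5*t)]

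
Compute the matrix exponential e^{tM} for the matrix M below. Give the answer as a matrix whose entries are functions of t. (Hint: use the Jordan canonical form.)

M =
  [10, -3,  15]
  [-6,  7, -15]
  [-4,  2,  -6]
e^{tM} =
  [7*exp(4*t) - 6*exp(3*t), -3*exp(4*t) + 3*exp(3*t), 15*exp(4*t) - 15*exp(3*t)]
  [-6*exp(4*t) + 6*exp(3*t), 4*exp(4*t) - 3*exp(3*t), -15*exp(4*t) + 15*exp(3*t)]
  [-4*exp(4*t) + 4*exp(3*t), 2*exp(4*t) - 2*exp(3*t), -9*exp(4*t) + 10*exp(3*t)]

Strategy: write M = P · J · P⁻¹ where J is a Jordan canonical form, so e^{tM} = P · e^{tJ} · P⁻¹, and e^{tJ} can be computed block-by-block.

M has Jordan form
J =
  [3, 0, 0]
  [0, 4, 0]
  [0, 0, 4]
(up to reordering of blocks).

Per-block formulas:
  For a 1×1 block at λ = 4: exp(t · [4]) = [e^(4t)].
  For a 1×1 block at λ = 3: exp(t · [3]) = [e^(3t)].

After assembling e^{tJ} and conjugating by P, we get:

e^{tM} =
  [7*exp(4*t) - 6*exp(3*t), -3*exp(4*t) + 3*exp(3*t), 15*exp(4*t) - 15*exp(3*t)]
  [-6*exp(4*t) + 6*exp(3*t), 4*exp(4*t) - 3*exp(3*t), -15*exp(4*t) + 15*exp(3*t)]
  [-4*exp(4*t) + 4*exp(3*t), 2*exp(4*t) - 2*exp(3*t), -9*exp(4*t) + 10*exp(3*t)]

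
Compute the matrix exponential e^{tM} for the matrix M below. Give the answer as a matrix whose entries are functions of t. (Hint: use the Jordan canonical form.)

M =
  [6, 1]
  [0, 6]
e^{tM} =
  [exp(6*t), t*exp(6*t)]
  [0, exp(6*t)]

Strategy: write M = P · J · P⁻¹ where J is a Jordan canonical form, so e^{tM} = P · e^{tJ} · P⁻¹, and e^{tJ} can be computed block-by-block.

M has Jordan form
J =
  [6, 1]
  [0, 6]
(up to reordering of blocks).

Per-block formulas:
  For a 2×2 Jordan block J_2(6): exp(t · J_2(6)) = e^(6t)·(I + t·N), where N is the 2×2 nilpotent shift.

After assembling e^{tJ} and conjugating by P, we get:

e^{tM} =
  [exp(6*t), t*exp(6*t)]
  [0, exp(6*t)]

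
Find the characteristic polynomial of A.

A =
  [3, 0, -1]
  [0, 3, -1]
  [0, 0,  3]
x^3 - 9*x^2 + 27*x - 27

Expanding det(x·I − A) (e.g. by cofactor expansion or by noting that A is similar to its Jordan form J, which has the same characteristic polynomial as A) gives
  χ_A(x) = x^3 - 9*x^2 + 27*x - 27
which factors as (x - 3)^3. The eigenvalues (with algebraic multiplicities) are λ = 3 with multiplicity 3.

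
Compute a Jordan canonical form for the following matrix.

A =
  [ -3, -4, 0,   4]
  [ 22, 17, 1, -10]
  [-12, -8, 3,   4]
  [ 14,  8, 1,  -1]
J_1(1) ⊕ J_2(5) ⊕ J_1(5)

The characteristic polynomial is
  det(x·I − A) = x^4 - 16*x^3 + 90*x^2 - 200*x + 125 = (x - 5)^3*(x - 1)

Eigenvalues and multiplicities (the geometric multiplicity of λ is n − rank(A − λI), which equals the number of Jordan blocks for λ):
  λ = 1: algebraic multiplicity = 1, geometric multiplicity = 1
  λ = 5: algebraic multiplicity = 3, geometric multiplicity = 2

Determining the block sizes for each eigenvalue:
  λ = 1: one block (gm = 1), so the single block has size am = 1 → block sizes [1]
  λ = 5: 2 blocks summing to 3 forces exactly one block of size 2 and the rest size 1 → block sizes [2, 1]

Assembling the blocks gives a Jordan form
J =
  [1, 0, 0, 0]
  [0, 5, 1, 0]
  [0, 0, 5, 0]
  [0, 0, 0, 5]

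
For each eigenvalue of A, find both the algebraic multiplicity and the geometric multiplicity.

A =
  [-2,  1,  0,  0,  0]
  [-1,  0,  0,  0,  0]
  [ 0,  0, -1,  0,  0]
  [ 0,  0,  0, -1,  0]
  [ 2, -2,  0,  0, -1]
λ = -1: alg = 5, geom = 4

Step 1 — factor the characteristic polynomial to read off the algebraic multiplicities:
  χ_A(x) = (x + 1)^5

Step 2 — compute geometric multiplicities via the rank-nullity identity g(λ) = n − rank(A − λI):
  rank(A − (-1)·I) = 1, so dim ker(A − (-1)·I) = n − 1 = 4

Summary:
  λ = -1: algebraic multiplicity = 5, geometric multiplicity = 4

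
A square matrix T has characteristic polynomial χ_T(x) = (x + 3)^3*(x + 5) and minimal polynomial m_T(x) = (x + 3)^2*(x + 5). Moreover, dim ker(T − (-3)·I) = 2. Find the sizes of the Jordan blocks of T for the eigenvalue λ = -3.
Block sizes for λ = -3: [2, 1]

Step 1 — from the characteristic polynomial, algebraic multiplicity of λ = -3 is 3. From dim ker(T − (-3)·I) = 2, there are exactly 2 Jordan blocks for λ = -3.
Step 2 — from the minimal polynomial, the factor (x + 3)^2 tells us the largest block for λ = -3 has size 2.
Step 3 — with total size 3, 2 blocks, and largest block 2, the block sizes (in nonincreasing order) are [2, 1].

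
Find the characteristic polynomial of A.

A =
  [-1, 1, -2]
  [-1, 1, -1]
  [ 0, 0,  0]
x^3

Expanding det(x·I − A) (e.g. by cofactor expansion or by noting that A is similar to its Jordan form J, which has the same characteristic polynomial as A) gives
  χ_A(x) = x^3
which factors as x^3. The eigenvalues (with algebraic multiplicities) are λ = 0 with multiplicity 3.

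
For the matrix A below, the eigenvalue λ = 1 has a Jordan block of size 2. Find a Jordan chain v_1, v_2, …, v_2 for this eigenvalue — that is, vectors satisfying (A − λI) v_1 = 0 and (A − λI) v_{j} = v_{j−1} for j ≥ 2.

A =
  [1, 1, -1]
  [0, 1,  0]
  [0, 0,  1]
A Jordan chain for λ = 1 of length 2:
v_1 = (1, 0, 0)ᵀ
v_2 = (0, 1, 0)ᵀ

Let N = A − (1)·I. We want v_2 with N^2 v_2 = 0 but N^1 v_2 ≠ 0; then v_{j-1} := N · v_j for j = 2, …, 2.

Pick v_2 = (0, 1, 0)ᵀ.
Then v_1 = N · v_2 = (1, 0, 0)ᵀ.

Sanity check: (A − (1)·I) v_1 = (0, 0, 0)ᵀ = 0. ✓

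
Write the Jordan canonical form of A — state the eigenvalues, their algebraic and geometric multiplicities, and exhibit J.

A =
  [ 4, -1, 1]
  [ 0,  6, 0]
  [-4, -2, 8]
J_2(6) ⊕ J_1(6)

The characteristic polynomial is
  det(x·I − A) = x^3 - 18*x^2 + 108*x - 216 = (x - 6)^3

Eigenvalues and multiplicities (the geometric multiplicity of λ is n − rank(A − λI), which equals the number of Jordan blocks for λ):
  λ = 6: algebraic multiplicity = 3, geometric multiplicity = 2

Determining the block sizes for each eigenvalue:
  λ = 6: 2 blocks summing to 3 forces exactly one block of size 2 and the rest size 1 → block sizes [2, 1]

Assembling the blocks gives a Jordan form
J =
  [6, 1, 0]
  [0, 6, 0]
  [0, 0, 6]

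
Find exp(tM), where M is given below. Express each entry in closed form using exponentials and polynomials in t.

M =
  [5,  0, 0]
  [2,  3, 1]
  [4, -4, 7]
e^{tM} =
  [exp(5*t), 0, 0]
  [2*t*exp(5*t), -2*t*exp(5*t) + exp(5*t), t*exp(5*t)]
  [4*t*exp(5*t), -4*t*exp(5*t), 2*t*exp(5*t) + exp(5*t)]

Strategy: write M = P · J · P⁻¹ where J is a Jordan canonical form, so e^{tM} = P · e^{tJ} · P⁻¹, and e^{tJ} can be computed block-by-block.

M has Jordan form
J =
  [5, 1, 0]
  [0, 5, 0]
  [0, 0, 5]
(up to reordering of blocks).

Per-block formulas:
  For a 2×2 Jordan block J_2(5): exp(t · J_2(5)) = e^(5t)·(I + t·N), where N is the 2×2 nilpotent shift.
  For a 1×1 block at λ = 5: exp(t · [5]) = [e^(5t)].

After assembling e^{tJ} and conjugating by P, we get:

e^{tM} =
  [exp(5*t), 0, 0]
  [2*t*exp(5*t), -2*t*exp(5*t) + exp(5*t), t*exp(5*t)]
  [4*t*exp(5*t), -4*t*exp(5*t), 2*t*exp(5*t) + exp(5*t)]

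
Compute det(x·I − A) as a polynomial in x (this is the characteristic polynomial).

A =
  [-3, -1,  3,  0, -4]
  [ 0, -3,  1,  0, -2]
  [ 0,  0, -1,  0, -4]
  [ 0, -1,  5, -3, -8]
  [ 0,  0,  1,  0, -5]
x^5 + 15*x^4 + 90*x^3 + 270*x^2 + 405*x + 243

Expanding det(x·I − A) (e.g. by cofactor expansion or by noting that A is similar to its Jordan form J, which has the same characteristic polynomial as A) gives
  χ_A(x) = x^5 + 15*x^4 + 90*x^3 + 270*x^2 + 405*x + 243
which factors as (x + 3)^5. The eigenvalues (with algebraic multiplicities) are λ = -3 with multiplicity 5.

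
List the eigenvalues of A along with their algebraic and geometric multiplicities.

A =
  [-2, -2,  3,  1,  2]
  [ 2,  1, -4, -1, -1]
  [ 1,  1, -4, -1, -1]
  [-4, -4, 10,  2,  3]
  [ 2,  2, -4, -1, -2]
λ = -1: alg = 5, geom = 2

Step 1 — factor the characteristic polynomial to read off the algebraic multiplicities:
  χ_A(x) = (x + 1)^5

Step 2 — compute geometric multiplicities via the rank-nullity identity g(λ) = n − rank(A − λI):
  rank(A − (-1)·I) = 3, so dim ker(A − (-1)·I) = n − 3 = 2

Summary:
  λ = -1: algebraic multiplicity = 5, geometric multiplicity = 2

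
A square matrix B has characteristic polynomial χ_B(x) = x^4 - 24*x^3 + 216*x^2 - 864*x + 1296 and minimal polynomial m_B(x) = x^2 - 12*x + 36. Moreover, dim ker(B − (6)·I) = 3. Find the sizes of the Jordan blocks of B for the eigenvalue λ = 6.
Block sizes for λ = 6: [2, 1, 1]

Step 1 — from the characteristic polynomial, algebraic multiplicity of λ = 6 is 4. From dim ker(B − (6)·I) = 3, there are exactly 3 Jordan blocks for λ = 6.
Step 2 — from the minimal polynomial, the factor (x − 6)^2 tells us the largest block for λ = 6 has size 2.
Step 3 — with total size 4, 3 blocks, and largest block 2, the block sizes (in nonincreasing order) are [2, 1, 1].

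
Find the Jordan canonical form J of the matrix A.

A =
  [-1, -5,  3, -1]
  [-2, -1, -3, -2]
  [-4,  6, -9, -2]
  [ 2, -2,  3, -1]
J_2(-3) ⊕ J_2(-3)

The characteristic polynomial is
  det(x·I − A) = x^4 + 12*x^3 + 54*x^2 + 108*x + 81 = (x + 3)^4

Eigenvalues and multiplicities (the geometric multiplicity of λ is n − rank(A − λI), which equals the number of Jordan blocks for λ):
  λ = -3: algebraic multiplicity = 4, geometric multiplicity = 2

Determining the block sizes for each eigenvalue:
  λ = -3: with am = 4 and gm = 2, the partition is not yet determined (e.g. several partitions of 4 into 2 parts exist). Let N = A − (-3)·I. Computing rank(N^1) = 2, rank(N^2) = 0; the number of blocks of size ≥ j is rank(N^{j−1}) − rank(N^j), giving [2, 2]. So we have 2 block(s) of size 2 → block sizes [2, 2]

Assembling the blocks gives a Jordan form
J =
  [-3,  1,  0,  0]
  [ 0, -3,  0,  0]
  [ 0,  0, -3,  1]
  [ 0,  0,  0, -3]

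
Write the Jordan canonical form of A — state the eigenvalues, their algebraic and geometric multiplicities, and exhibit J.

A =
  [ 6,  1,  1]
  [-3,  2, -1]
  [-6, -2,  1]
J_2(3) ⊕ J_1(3)

The characteristic polynomial is
  det(x·I − A) = x^3 - 9*x^2 + 27*x - 27 = (x - 3)^3

Eigenvalues and multiplicities (the geometric multiplicity of λ is n − rank(A − λI), which equals the number of Jordan blocks for λ):
  λ = 3: algebraic multiplicity = 3, geometric multiplicity = 2

Determining the block sizes for each eigenvalue:
  λ = 3: 2 blocks summing to 3 forces exactly one block of size 2 and the rest size 1 → block sizes [2, 1]

Assembling the blocks gives a Jordan form
J =
  [3, 1, 0]
  [0, 3, 0]
  [0, 0, 3]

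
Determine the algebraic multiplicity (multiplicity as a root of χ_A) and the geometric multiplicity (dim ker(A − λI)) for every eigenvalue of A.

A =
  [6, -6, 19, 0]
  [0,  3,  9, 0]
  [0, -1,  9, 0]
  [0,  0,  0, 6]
λ = 6: alg = 4, geom = 2

Step 1 — factor the characteristic polynomial to read off the algebraic multiplicities:
  χ_A(x) = (x - 6)^4

Step 2 — compute geometric multiplicities via the rank-nullity identity g(λ) = n − rank(A − λI):
  rank(A − (6)·I) = 2, so dim ker(A − (6)·I) = n − 2 = 2

Summary:
  λ = 6: algebraic multiplicity = 4, geometric multiplicity = 2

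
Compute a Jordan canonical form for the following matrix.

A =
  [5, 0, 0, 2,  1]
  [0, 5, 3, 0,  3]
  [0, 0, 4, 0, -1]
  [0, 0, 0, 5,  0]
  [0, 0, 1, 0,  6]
J_3(5) ⊕ J_1(5) ⊕ J_1(5)

The characteristic polynomial is
  det(x·I − A) = x^5 - 25*x^4 + 250*x^3 - 1250*x^2 + 3125*x - 3125 = (x - 5)^5

Eigenvalues and multiplicities (the geometric multiplicity of λ is n − rank(A − λI), which equals the number of Jordan blocks for λ):
  λ = 5: algebraic multiplicity = 5, geometric multiplicity = 3

Determining the block sizes for each eigenvalue:
  λ = 5: with am = 5 and gm = 3, the partition is not yet determined (e.g. several partitions of 5 into 3 parts exist). Let N = A − (5)·I. Computing rank(N^1) = 2, rank(N^2) = 1, rank(N^3) = 0; the number of blocks of size ≥ j is rank(N^{j−1}) − rank(N^j), giving [3, 1, 1]. So we have 1 block(s) of size 3, 2 block(s) of size 1 → block sizes [3, 1, 1]

Assembling the blocks gives a Jordan form
J =
  [5, 1, 0, 0, 0]
  [0, 5, 1, 0, 0]
  [0, 0, 5, 0, 0]
  [0, 0, 0, 5, 0]
  [0, 0, 0, 0, 5]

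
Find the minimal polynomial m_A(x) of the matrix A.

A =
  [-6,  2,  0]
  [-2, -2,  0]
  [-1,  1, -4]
x^2 + 8*x + 16

The characteristic polynomial is χ_A(x) = (x + 4)^3, so the eigenvalues are known. The minimal polynomial is
  m_A(x) = Π_λ (x − λ)^{k_λ}
where k_λ is the size of the *largest* Jordan block for λ (equivalently, the smallest k with (A − λI)^k v = 0 for every generalised eigenvector v of λ).

  λ = -4: largest Jordan block has size 2, contributing (x + 4)^2

So m_A(x) = (x + 4)^2 = x^2 + 8*x + 16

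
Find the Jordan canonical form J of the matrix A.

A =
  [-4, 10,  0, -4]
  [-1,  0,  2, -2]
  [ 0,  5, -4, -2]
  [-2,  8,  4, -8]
J_3(-4) ⊕ J_1(-4)

The characteristic polynomial is
  det(x·I − A) = x^4 + 16*x^3 + 96*x^2 + 256*x + 256 = (x + 4)^4

Eigenvalues and multiplicities (the geometric multiplicity of λ is n − rank(A − λI), which equals the number of Jordan blocks for λ):
  λ = -4: algebraic multiplicity = 4, geometric multiplicity = 2

Determining the block sizes for each eigenvalue:
  λ = -4: with am = 4 and gm = 2, the partition is not yet determined (e.g. several partitions of 4 into 2 parts exist). Let N = A − (-4)·I. Computing rank(N^1) = 2, rank(N^2) = 1, rank(N^3) = 0; the number of blocks of size ≥ j is rank(N^{j−1}) − rank(N^j), giving [2, 1, 1]. So we have 1 block(s) of size 3, 1 block(s) of size 1 → block sizes [3, 1]

Assembling the blocks gives a Jordan form
J =
  [-4,  1,  0,  0]
  [ 0, -4,  1,  0]
  [ 0,  0, -4,  0]
  [ 0,  0,  0, -4]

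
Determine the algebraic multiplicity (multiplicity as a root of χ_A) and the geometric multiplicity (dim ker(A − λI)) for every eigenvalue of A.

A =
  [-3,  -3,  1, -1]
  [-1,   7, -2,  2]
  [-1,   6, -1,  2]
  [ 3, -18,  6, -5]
λ = -2: alg = 2, geom = 1; λ = 1: alg = 2, geom = 2

Step 1 — factor the characteristic polynomial to read off the algebraic multiplicities:
  χ_A(x) = (x - 1)^2*(x + 2)^2

Step 2 — compute geometric multiplicities via the rank-nullity identity g(λ) = n − rank(A − λI):
  rank(A − (-2)·I) = 3, so dim ker(A − (-2)·I) = n − 3 = 1
  rank(A − (1)·I) = 2, so dim ker(A − (1)·I) = n − 2 = 2

Summary:
  λ = -2: algebraic multiplicity = 2, geometric multiplicity = 1
  λ = 1: algebraic multiplicity = 2, geometric multiplicity = 2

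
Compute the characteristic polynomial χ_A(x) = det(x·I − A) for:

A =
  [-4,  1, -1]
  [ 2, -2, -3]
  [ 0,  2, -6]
x^3 + 12*x^2 + 48*x + 64

Expanding det(x·I − A) (e.g. by cofactor expansion or by noting that A is similar to its Jordan form J, which has the same characteristic polynomial as A) gives
  χ_A(x) = x^3 + 12*x^2 + 48*x + 64
which factors as (x + 4)^3. The eigenvalues (with algebraic multiplicities) are λ = -4 with multiplicity 3.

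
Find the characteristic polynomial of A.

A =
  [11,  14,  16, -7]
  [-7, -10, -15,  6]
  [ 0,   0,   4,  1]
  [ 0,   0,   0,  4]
x^4 - 9*x^3 + 12*x^2 + 80*x - 192

Expanding det(x·I − A) (e.g. by cofactor expansion or by noting that A is similar to its Jordan form J, which has the same characteristic polynomial as A) gives
  χ_A(x) = x^4 - 9*x^3 + 12*x^2 + 80*x - 192
which factors as (x - 4)^3*(x + 3). The eigenvalues (with algebraic multiplicities) are λ = -3 with multiplicity 1, λ = 4 with multiplicity 3.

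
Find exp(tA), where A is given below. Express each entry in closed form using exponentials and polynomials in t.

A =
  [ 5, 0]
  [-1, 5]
e^{tA} =
  [exp(5*t), 0]
  [-t*exp(5*t), exp(5*t)]

Strategy: write A = P · J · P⁻¹ where J is a Jordan canonical form, so e^{tA} = P · e^{tJ} · P⁻¹, and e^{tJ} can be computed block-by-block.

A has Jordan form
J =
  [5, 1]
  [0, 5]
(up to reordering of blocks).

Per-block formulas:
  For a 2×2 Jordan block J_2(5): exp(t · J_2(5)) = e^(5t)·(I + t·N), where N is the 2×2 nilpotent shift.

After assembling e^{tJ} and conjugating by P, we get:

e^{tA} =
  [exp(5*t), 0]
  [-t*exp(5*t), exp(5*t)]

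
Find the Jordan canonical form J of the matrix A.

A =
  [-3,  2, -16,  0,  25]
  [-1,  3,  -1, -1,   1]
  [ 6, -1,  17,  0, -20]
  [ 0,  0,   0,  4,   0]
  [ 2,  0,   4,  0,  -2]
J_1(3) ⊕ J_3(4) ⊕ J_1(4)

The characteristic polynomial is
  det(x·I − A) = x^5 - 19*x^4 + 144*x^3 - 544*x^2 + 1024*x - 768 = (x - 4)^4*(x - 3)

Eigenvalues and multiplicities (the geometric multiplicity of λ is n − rank(A − λI), which equals the number of Jordan blocks for λ):
  λ = 3: algebraic multiplicity = 1, geometric multiplicity = 1
  λ = 4: algebraic multiplicity = 4, geometric multiplicity = 2

Determining the block sizes for each eigenvalue:
  λ = 3: one block (gm = 1), so the single block has size am = 1 → block sizes [1]
  λ = 4: with am = 4 and gm = 2, the partition is not yet determined (e.g. several partitions of 4 into 2 parts exist). Let N = A − (4)·I. Computing rank(N^1) = 3, rank(N^2) = 2, rank(N^3) = 1; the number of blocks of size ≥ j is rank(N^{j−1}) − rank(N^j), giving [2, 1, 1]. So we have 1 block(s) of size 3, 1 block(s) of size 1 → block sizes [3, 1]

Assembling the blocks gives a Jordan form
J =
  [3, 0, 0, 0, 0]
  [0, 4, 1, 0, 0]
  [0, 0, 4, 1, 0]
  [0, 0, 0, 4, 0]
  [0, 0, 0, 0, 4]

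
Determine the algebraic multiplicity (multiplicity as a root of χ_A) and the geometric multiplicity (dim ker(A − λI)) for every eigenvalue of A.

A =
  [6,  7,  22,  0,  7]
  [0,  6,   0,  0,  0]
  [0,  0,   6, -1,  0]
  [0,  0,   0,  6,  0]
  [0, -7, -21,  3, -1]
λ = -1: alg = 1, geom = 1; λ = 6: alg = 4, geom = 2

Step 1 — factor the characteristic polynomial to read off the algebraic multiplicities:
  χ_A(x) = (x - 6)^4*(x + 1)

Step 2 — compute geometric multiplicities via the rank-nullity identity g(λ) = n − rank(A − λI):
  rank(A − (-1)·I) = 4, so dim ker(A − (-1)·I) = n − 4 = 1
  rank(A − (6)·I) = 3, so dim ker(A − (6)·I) = n − 3 = 2

Summary:
  λ = -1: algebraic multiplicity = 1, geometric multiplicity = 1
  λ = 6: algebraic multiplicity = 4, geometric multiplicity = 2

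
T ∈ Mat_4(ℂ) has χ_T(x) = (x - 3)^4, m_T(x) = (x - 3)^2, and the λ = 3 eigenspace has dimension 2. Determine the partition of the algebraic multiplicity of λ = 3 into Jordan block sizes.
Block sizes for λ = 3: [2, 2]

Step 1 — from the characteristic polynomial, algebraic multiplicity of λ = 3 is 4. From dim ker(T − (3)·I) = 2, there are exactly 2 Jordan blocks for λ = 3.
Step 2 — from the minimal polynomial, the factor (x − 3)^2 tells us the largest block for λ = 3 has size 2.
Step 3 — with total size 4, 2 blocks, and largest block 2, the block sizes (in nonincreasing order) are [2, 2].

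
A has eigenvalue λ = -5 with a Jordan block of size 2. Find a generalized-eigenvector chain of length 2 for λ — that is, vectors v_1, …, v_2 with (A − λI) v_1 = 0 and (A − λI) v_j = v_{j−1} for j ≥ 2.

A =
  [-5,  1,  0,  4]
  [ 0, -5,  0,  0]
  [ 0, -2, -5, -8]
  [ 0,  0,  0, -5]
A Jordan chain for λ = -5 of length 2:
v_1 = (1, 0, -2, 0)ᵀ
v_2 = (0, 1, 0, 0)ᵀ

Let N = A − (-5)·I. We want v_2 with N^2 v_2 = 0 but N^1 v_2 ≠ 0; then v_{j-1} := N · v_j for j = 2, …, 2.

Pick v_2 = (0, 1, 0, 0)ᵀ.
Then v_1 = N · v_2 = (1, 0, -2, 0)ᵀ.

Sanity check: (A − (-5)·I) v_1 = (0, 0, 0, 0)ᵀ = 0. ✓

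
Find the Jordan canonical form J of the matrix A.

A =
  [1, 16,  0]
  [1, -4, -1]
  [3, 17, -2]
J_2(-3) ⊕ J_1(1)

The characteristic polynomial is
  det(x·I − A) = x^3 + 5*x^2 + 3*x - 9 = (x - 1)*(x + 3)^2

Eigenvalues and multiplicities (the geometric multiplicity of λ is n − rank(A − λI), which equals the number of Jordan blocks for λ):
  λ = -3: algebraic multiplicity = 2, geometric multiplicity = 1
  λ = 1: algebraic multiplicity = 1, geometric multiplicity = 1

Determining the block sizes for each eigenvalue:
  λ = -3: one block (gm = 1), so the single block has size am = 2 → block sizes [2]
  λ = 1: one block (gm = 1), so the single block has size am = 1 → block sizes [1]

Assembling the blocks gives a Jordan form
J =
  [-3,  1, 0]
  [ 0, -3, 0]
  [ 0,  0, 1]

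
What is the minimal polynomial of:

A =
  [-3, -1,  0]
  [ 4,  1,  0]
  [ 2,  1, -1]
x^2 + 2*x + 1

The characteristic polynomial is χ_A(x) = (x + 1)^3, so the eigenvalues are known. The minimal polynomial is
  m_A(x) = Π_λ (x − λ)^{k_λ}
where k_λ is the size of the *largest* Jordan block for λ (equivalently, the smallest k with (A − λI)^k v = 0 for every generalised eigenvector v of λ).

  λ = -1: largest Jordan block has size 2, contributing (x + 1)^2

So m_A(x) = (x + 1)^2 = x^2 + 2*x + 1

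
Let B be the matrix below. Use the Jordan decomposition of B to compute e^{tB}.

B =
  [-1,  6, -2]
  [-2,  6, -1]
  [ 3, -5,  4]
e^{tB} =
  [-t^2*exp(3*t) - 4*t*exp(3*t) + exp(3*t), 2*t^2*exp(3*t) + 6*t*exp(3*t), -2*t*exp(3*t)]
  [-t^2*exp(3*t)/2 - 2*t*exp(3*t), t^2*exp(3*t) + 3*t*exp(3*t) + exp(3*t), -t*exp(3*t)]
  [t^2*exp(3*t)/2 + 3*t*exp(3*t), -t^2*exp(3*t) - 5*t*exp(3*t), t*exp(3*t) + exp(3*t)]

Strategy: write B = P · J · P⁻¹ where J is a Jordan canonical form, so e^{tB} = P · e^{tJ} · P⁻¹, and e^{tJ} can be computed block-by-block.

B has Jordan form
J =
  [3, 1, 0]
  [0, 3, 1]
  [0, 0, 3]
(up to reordering of blocks).

Per-block formulas:
  For a 3×3 Jordan block J_3(3): exp(t · J_3(3)) = e^(3t)·(I + t·N + (t^2/2)·N^2), where N is the 3×3 nilpotent shift.

After assembling e^{tJ} and conjugating by P, we get:

e^{tB} =
  [-t^2*exp(3*t) - 4*t*exp(3*t) + exp(3*t), 2*t^2*exp(3*t) + 6*t*exp(3*t), -2*t*exp(3*t)]
  [-t^2*exp(3*t)/2 - 2*t*exp(3*t), t^2*exp(3*t) + 3*t*exp(3*t) + exp(3*t), -t*exp(3*t)]
  [t^2*exp(3*t)/2 + 3*t*exp(3*t), -t^2*exp(3*t) - 5*t*exp(3*t), t*exp(3*t) + exp(3*t)]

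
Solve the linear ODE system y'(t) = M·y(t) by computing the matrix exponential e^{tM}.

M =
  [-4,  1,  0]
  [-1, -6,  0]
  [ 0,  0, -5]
e^{tM} =
  [t*exp(-5*t) + exp(-5*t), t*exp(-5*t), 0]
  [-t*exp(-5*t), -t*exp(-5*t) + exp(-5*t), 0]
  [0, 0, exp(-5*t)]

Strategy: write M = P · J · P⁻¹ where J is a Jordan canonical form, so e^{tM} = P · e^{tJ} · P⁻¹, and e^{tJ} can be computed block-by-block.

M has Jordan form
J =
  [-5,  1,  0]
  [ 0, -5,  0]
  [ 0,  0, -5]
(up to reordering of blocks).

Per-block formulas:
  For a 1×1 block at λ = -5: exp(t · [-5]) = [e^(-5t)].
  For a 2×2 Jordan block J_2(-5): exp(t · J_2(-5)) = e^(-5t)·(I + t·N), where N is the 2×2 nilpotent shift.

After assembling e^{tJ} and conjugating by P, we get:

e^{tM} =
  [t*exp(-5*t) + exp(-5*t), t*exp(-5*t), 0]
  [-t*exp(-5*t), -t*exp(-5*t) + exp(-5*t), 0]
  [0, 0, exp(-5*t)]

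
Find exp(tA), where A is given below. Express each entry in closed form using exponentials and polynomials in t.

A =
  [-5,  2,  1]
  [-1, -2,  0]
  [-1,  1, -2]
e^{tA} =
  [t^2*exp(-3*t)/2 - 2*t*exp(-3*t) + exp(-3*t), -t^2*exp(-3*t)/2 + 2*t*exp(-3*t), -t^2*exp(-3*t)/2 + t*exp(-3*t)]
  [t^2*exp(-3*t)/2 - t*exp(-3*t), -t^2*exp(-3*t)/2 + t*exp(-3*t) + exp(-3*t), -t^2*exp(-3*t)/2]
  [-t*exp(-3*t), t*exp(-3*t), t*exp(-3*t) + exp(-3*t)]

Strategy: write A = P · J · P⁻¹ where J is a Jordan canonical form, so e^{tA} = P · e^{tJ} · P⁻¹, and e^{tJ} can be computed block-by-block.

A has Jordan form
J =
  [-3,  1,  0]
  [ 0, -3,  1]
  [ 0,  0, -3]
(up to reordering of blocks).

Per-block formulas:
  For a 3×3 Jordan block J_3(-3): exp(t · J_3(-3)) = e^(-3t)·(I + t·N + (t^2/2)·N^2), where N is the 3×3 nilpotent shift.

After assembling e^{tJ} and conjugating by P, we get:

e^{tA} =
  [t^2*exp(-3*t)/2 - 2*t*exp(-3*t) + exp(-3*t), -t^2*exp(-3*t)/2 + 2*t*exp(-3*t), -t^2*exp(-3*t)/2 + t*exp(-3*t)]
  [t^2*exp(-3*t)/2 - t*exp(-3*t), -t^2*exp(-3*t)/2 + t*exp(-3*t) + exp(-3*t), -t^2*exp(-3*t)/2]
  [-t*exp(-3*t), t*exp(-3*t), t*exp(-3*t) + exp(-3*t)]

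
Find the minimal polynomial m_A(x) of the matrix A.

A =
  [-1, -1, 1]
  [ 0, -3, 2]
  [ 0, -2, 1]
x^2 + 2*x + 1

The characteristic polynomial is χ_A(x) = (x + 1)^3, so the eigenvalues are known. The minimal polynomial is
  m_A(x) = Π_λ (x − λ)^{k_λ}
where k_λ is the size of the *largest* Jordan block for λ (equivalently, the smallest k with (A − λI)^k v = 0 for every generalised eigenvector v of λ).

  λ = -1: largest Jordan block has size 2, contributing (x + 1)^2

So m_A(x) = (x + 1)^2 = x^2 + 2*x + 1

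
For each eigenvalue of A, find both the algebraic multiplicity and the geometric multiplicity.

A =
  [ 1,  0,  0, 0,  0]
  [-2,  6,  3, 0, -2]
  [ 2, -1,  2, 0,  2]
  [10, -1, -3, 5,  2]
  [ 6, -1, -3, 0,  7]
λ = 1: alg = 1, geom = 1; λ = 5: alg = 4, geom = 3

Step 1 — factor the characteristic polynomial to read off the algebraic multiplicities:
  χ_A(x) = (x - 5)^4*(x - 1)

Step 2 — compute geometric multiplicities via the rank-nullity identity g(λ) = n − rank(A − λI):
  rank(A − (1)·I) = 4, so dim ker(A − (1)·I) = n − 4 = 1
  rank(A − (5)·I) = 2, so dim ker(A − (5)·I) = n − 2 = 3

Summary:
  λ = 1: algebraic multiplicity = 1, geometric multiplicity = 1
  λ = 5: algebraic multiplicity = 4, geometric multiplicity = 3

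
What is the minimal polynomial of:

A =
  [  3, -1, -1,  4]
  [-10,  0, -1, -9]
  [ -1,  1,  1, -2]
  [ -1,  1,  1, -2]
x^4 - 2*x^3

The characteristic polynomial is χ_A(x) = x^3*(x - 2), so the eigenvalues are known. The minimal polynomial is
  m_A(x) = Π_λ (x − λ)^{k_λ}
where k_λ is the size of the *largest* Jordan block for λ (equivalently, the smallest k with (A − λI)^k v = 0 for every generalised eigenvector v of λ).

  λ = 0: largest Jordan block has size 3, contributing (x − 0)^3
  λ = 2: largest Jordan block has size 1, contributing (x − 2)

So m_A(x) = x^3*(x - 2) = x^4 - 2*x^3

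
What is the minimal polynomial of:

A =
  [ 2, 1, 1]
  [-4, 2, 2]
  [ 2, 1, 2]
x^3 - 6*x^2 + 12*x - 8

The characteristic polynomial is χ_A(x) = (x - 2)^3, so the eigenvalues are known. The minimal polynomial is
  m_A(x) = Π_λ (x − λ)^{k_λ}
where k_λ is the size of the *largest* Jordan block for λ (equivalently, the smallest k with (A − λI)^k v = 0 for every generalised eigenvector v of λ).

  λ = 2: largest Jordan block has size 3, contributing (x − 2)^3

So m_A(x) = (x - 2)^3 = x^3 - 6*x^2 + 12*x - 8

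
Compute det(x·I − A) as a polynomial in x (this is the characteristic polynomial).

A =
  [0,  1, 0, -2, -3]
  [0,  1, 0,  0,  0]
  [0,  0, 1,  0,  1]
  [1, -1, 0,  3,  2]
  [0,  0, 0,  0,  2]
x^5 - 7*x^4 + 19*x^3 - 25*x^2 + 16*x - 4

Expanding det(x·I − A) (e.g. by cofactor expansion or by noting that A is similar to its Jordan form J, which has the same characteristic polynomial as A) gives
  χ_A(x) = x^5 - 7*x^4 + 19*x^3 - 25*x^2 + 16*x - 4
which factors as (x - 2)^2*(x - 1)^3. The eigenvalues (with algebraic multiplicities) are λ = 1 with multiplicity 3, λ = 2 with multiplicity 2.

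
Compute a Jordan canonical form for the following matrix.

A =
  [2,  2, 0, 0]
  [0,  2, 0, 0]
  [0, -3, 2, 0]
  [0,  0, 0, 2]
J_2(2) ⊕ J_1(2) ⊕ J_1(2)

The characteristic polynomial is
  det(x·I − A) = x^4 - 8*x^3 + 24*x^2 - 32*x + 16 = (x - 2)^4

Eigenvalues and multiplicities (the geometric multiplicity of λ is n − rank(A − λI), which equals the number of Jordan blocks for λ):
  λ = 2: algebraic multiplicity = 4, geometric multiplicity = 3

Determining the block sizes for each eigenvalue:
  λ = 2: 3 blocks summing to 4 forces exactly one block of size 2 and the rest size 1 → block sizes [2, 1, 1]

Assembling the blocks gives a Jordan form
J =
  [2, 1, 0, 0]
  [0, 2, 0, 0]
  [0, 0, 2, 0]
  [0, 0, 0, 2]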